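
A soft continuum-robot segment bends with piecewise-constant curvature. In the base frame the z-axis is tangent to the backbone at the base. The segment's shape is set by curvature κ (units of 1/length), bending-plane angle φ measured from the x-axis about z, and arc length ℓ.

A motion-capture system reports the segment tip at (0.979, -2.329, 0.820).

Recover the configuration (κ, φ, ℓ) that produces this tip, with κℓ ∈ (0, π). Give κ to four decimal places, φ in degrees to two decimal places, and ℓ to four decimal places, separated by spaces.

ρ = √(x²+y²) = √(0.979² + -2.329²) = 2.52640
φ = atan2(y, x) mod 360° = atan2(-2.329, 0.979) = 292.7996°
|p|² = ρ² + z² = 2.52640² + 0.820² = 7.05508
κ = 2ρ / |p|² = 2×2.52640 / 7.05508 = 0.71619
θ = 2·atan2(ρ, z) = 2·atan2(2.52640, 0.820) = 2.51390 rad
ℓ = θ/κ = 2.51390/0.71619 = 3.51009

0.7162 292.80 3.5101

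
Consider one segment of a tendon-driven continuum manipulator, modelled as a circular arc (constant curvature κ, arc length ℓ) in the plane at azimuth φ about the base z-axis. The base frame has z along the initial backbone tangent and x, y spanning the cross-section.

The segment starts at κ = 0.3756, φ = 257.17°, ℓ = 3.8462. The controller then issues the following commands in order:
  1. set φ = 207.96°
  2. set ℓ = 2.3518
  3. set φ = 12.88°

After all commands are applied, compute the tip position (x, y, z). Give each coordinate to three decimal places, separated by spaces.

0.948 0.217 2.058

initial: κ=0.3756, φ=257.17°, ℓ=3.8462
cmd 1: set φ=207.96° → (κ,φ,ℓ)=(0.3756,207.96°,3.8462) → tip=(-2.0557,-1.0912,2.6412)
cmd 2: set ℓ=2.3518 → (κ,φ,ℓ)=(0.3756,207.96°,2.3518) → tip=(-0.8593,-0.4562,2.0577)
cmd 3: set φ=12.88° → (κ,φ,ℓ)=(0.3756,12.88°,2.3518) → tip=(0.9484,0.2169,2.0577)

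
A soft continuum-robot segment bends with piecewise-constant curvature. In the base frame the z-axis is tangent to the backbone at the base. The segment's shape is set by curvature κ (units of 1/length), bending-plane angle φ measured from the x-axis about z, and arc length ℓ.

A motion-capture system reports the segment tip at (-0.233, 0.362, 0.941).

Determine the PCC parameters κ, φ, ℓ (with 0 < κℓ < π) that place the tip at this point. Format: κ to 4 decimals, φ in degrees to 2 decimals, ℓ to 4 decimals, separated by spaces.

ρ = √(x²+y²) = √(-0.233² + 0.362²) = 0.43050
φ = atan2(y, x) mod 360° = atan2(0.362, -0.233) = 122.7672°
|p|² = ρ² + z² = 0.43050² + 0.941² = 1.07081
κ = 2ρ / |p|² = 2×0.43050 / 1.07081 = 0.80407
θ = 2·atan2(ρ, z) = 2·atan2(0.43050, 0.941) = 0.85814 rad
ℓ = θ/κ = 0.85814/0.80407 = 1.06725

0.8041 122.77 1.0672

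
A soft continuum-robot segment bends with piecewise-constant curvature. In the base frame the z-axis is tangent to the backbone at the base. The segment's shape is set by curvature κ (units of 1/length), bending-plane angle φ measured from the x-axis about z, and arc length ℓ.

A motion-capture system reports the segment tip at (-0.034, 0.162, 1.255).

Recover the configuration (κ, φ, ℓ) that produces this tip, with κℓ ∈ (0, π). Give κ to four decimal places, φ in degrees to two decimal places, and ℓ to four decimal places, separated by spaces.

0.2066 101.85 1.2695

ρ = √(x²+y²) = √(-0.034² + 0.162²) = 0.16553
φ = atan2(y, x) mod 360° = atan2(0.162, -0.034) = 101.8530°
|p|² = ρ² + z² = 0.16553² + 1.255² = 1.60242
κ = 2ρ / |p|² = 2×0.16553 / 1.60242 = 0.20660
θ = 2·atan2(ρ, z) = 2·atan2(0.16553, 1.255) = 0.26228 rad
ℓ = θ/κ = 0.26228/0.20660 = 1.26950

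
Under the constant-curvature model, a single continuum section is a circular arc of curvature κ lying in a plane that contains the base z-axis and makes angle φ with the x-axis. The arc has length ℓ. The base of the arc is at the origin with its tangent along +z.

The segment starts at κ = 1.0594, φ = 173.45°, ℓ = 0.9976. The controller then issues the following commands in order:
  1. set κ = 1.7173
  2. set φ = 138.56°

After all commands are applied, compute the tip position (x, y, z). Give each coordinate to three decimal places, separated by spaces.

-0.498 0.440 0.576

initial: κ=1.0594, φ=173.45°, ℓ=0.9976
cmd 1: set κ=1.7173 → (κ,φ,ℓ)=(1.7173,173.45°,0.9976) → tip=(-0.6606,0.0758,0.5764)
cmd 2: set φ=138.56° → (κ,φ,ℓ)=(1.7173,138.56°,0.9976) → tip=(-0.4985,0.4401,0.5764)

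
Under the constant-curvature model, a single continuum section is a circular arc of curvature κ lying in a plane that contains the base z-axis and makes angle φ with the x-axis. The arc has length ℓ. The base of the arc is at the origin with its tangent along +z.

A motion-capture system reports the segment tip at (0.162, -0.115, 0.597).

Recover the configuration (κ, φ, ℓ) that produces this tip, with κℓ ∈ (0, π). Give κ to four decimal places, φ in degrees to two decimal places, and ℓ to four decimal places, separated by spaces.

1.0037 324.63 0.6401

ρ = √(x²+y²) = √(0.162² + -0.115²) = 0.19867
φ = atan2(y, x) mod 360° = atan2(-0.115, 0.162) = 324.6300°
|p|² = ρ² + z² = 0.19867² + 0.597² = 0.39588
κ = 2ρ / |p|² = 2×0.19867 / 0.39588 = 1.00368
θ = 2·atan2(ρ, z) = 2·atan2(0.19867, 0.597) = 0.64250 rad
ℓ = θ/κ = 0.64250/1.00368 = 0.64014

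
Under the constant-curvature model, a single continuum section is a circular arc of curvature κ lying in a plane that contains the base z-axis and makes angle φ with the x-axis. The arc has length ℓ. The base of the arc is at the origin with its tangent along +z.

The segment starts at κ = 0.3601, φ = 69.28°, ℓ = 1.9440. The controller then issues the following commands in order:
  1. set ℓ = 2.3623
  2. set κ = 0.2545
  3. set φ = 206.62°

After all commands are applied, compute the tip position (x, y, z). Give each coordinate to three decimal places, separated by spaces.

initial: κ=0.3601, φ=69.28°, ℓ=1.9440
cmd 1: set ℓ=2.3623 → (κ,φ,ℓ)=(0.3601,69.28°,2.3623) → tip=(0.3346,0.8845,2.0875)
cmd 2: set κ=0.2545 → (κ,φ,ℓ)=(0.2545,69.28°,2.3623) → tip=(0.2438,0.6444,2.2225)
cmd 3: set φ=206.62° → (κ,φ,ℓ)=(0.2545,206.62°,2.3623) → tip=(-0.6159,-0.3087,2.2225)

-0.616 -0.309 2.223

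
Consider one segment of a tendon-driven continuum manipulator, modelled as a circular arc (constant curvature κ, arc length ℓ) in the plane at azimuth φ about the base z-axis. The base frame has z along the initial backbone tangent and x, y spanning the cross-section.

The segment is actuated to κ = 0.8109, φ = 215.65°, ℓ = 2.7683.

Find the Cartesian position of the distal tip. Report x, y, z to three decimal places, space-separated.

-1.628 -1.167 0.964

θ = κ·ℓ = 0.8109 × 2.7683 = 2.24481 rad
ρ = (1 − cos θ)/κ = (1 − -0.62413)/0.8109 = 2.00287
z = sin θ / κ = 0.78132/0.8109 = 0.96352
x = ρ cos φ = 2.00287 × cos(215.65°) = -1.62752
y = ρ sin φ = 2.00287 × sin(215.65°) = -1.16734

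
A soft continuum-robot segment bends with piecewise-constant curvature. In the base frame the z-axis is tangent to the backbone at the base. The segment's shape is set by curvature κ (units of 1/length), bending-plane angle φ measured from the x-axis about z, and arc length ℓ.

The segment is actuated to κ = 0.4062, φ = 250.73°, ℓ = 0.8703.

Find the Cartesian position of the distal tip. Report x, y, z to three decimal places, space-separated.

-0.050 -0.144 0.852

θ = κ·ℓ = 0.4062 × 0.8703 = 0.35352 rad
ρ = (1 − cos θ)/κ = (1 − 0.93816)/0.4062 = 0.15224
z = sin θ / κ = 0.34620/0.4062 = 0.85229
x = ρ cos φ = 0.15224 × cos(250.73°) = -0.05024
y = ρ sin φ = 0.15224 × sin(250.73°) = -0.14371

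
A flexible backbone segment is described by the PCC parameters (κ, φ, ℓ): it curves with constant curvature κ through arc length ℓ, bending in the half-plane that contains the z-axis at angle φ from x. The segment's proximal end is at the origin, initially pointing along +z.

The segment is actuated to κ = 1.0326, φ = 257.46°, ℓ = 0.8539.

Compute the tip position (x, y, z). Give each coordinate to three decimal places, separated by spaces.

θ = κ·ℓ = 1.0326 × 0.8539 = 0.88174 rad
ρ = (1 − cos θ)/κ = (1 − 0.63581)/1.0326 = 0.35269
z = sin θ / κ = 0.77184/1.0326 = 0.74748
x = ρ cos φ = 0.35269 × cos(257.46°) = -0.07658
y = ρ sin φ = 0.35269 × sin(257.46°) = -0.34428

-0.077 -0.344 0.747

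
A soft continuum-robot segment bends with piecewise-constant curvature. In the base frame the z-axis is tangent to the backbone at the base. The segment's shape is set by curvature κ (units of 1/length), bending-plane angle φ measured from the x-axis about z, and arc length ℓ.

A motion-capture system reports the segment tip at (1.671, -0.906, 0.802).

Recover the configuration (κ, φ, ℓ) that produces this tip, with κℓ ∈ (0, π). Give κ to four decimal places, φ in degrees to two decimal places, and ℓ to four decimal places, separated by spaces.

0.8932 331.53 2.6233

ρ = √(x²+y²) = √(1.671² + -0.906²) = 1.90081
φ = atan2(y, x) mod 360° = atan2(-0.906, 1.671) = 331.5339°
|p|² = ρ² + z² = 1.90081² + 0.802² = 4.25628
κ = 2ρ / |p|² = 2×1.90081 / 4.25628 = 0.89318
θ = 2·atan2(ρ, z) = 2·atan2(1.90081, 0.802) = 2.34307 rad
ℓ = θ/κ = 2.34307/0.89318 = 2.62329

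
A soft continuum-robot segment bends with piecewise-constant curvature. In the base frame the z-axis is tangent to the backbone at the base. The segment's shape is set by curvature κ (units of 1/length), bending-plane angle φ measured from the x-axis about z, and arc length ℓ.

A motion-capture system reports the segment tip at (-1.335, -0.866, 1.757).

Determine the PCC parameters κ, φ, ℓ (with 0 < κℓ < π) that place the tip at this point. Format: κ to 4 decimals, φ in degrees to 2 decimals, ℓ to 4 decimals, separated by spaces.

0.5664 212.97 2.5988

ρ = √(x²+y²) = √(-1.335² + -0.866²) = 1.59128
φ = atan2(y, x) mod 360° = atan2(-0.866, -1.335) = 212.9710°
|p|² = ρ² + z² = 1.59128² + 1.757² = 5.61923
κ = 2ρ / |p|² = 2×1.59128 / 5.61923 = 0.56637
θ = 2·atan2(ρ, z) = 2·atan2(1.59128, 1.757) = 1.47189 rad
ℓ = θ/κ = 1.47189/0.56637 = 2.59881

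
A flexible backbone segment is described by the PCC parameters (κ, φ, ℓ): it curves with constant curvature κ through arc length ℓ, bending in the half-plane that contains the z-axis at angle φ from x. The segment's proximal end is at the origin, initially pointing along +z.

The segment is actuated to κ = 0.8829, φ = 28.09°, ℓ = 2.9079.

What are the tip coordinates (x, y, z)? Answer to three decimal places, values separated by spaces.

θ = κ·ℓ = 0.8829 × 2.9079 = 2.56738 rad
ρ = (1 − cos θ)/κ = (1 − -0.83962)/0.8829 = 2.08361
z = sin θ / κ = 0.54317/0.8829 = 0.61521
x = ρ cos φ = 2.08361 × cos(28.09°) = 1.83818
y = ρ sin φ = 2.08361 × sin(28.09°) = 0.98109

1.838 0.981 0.615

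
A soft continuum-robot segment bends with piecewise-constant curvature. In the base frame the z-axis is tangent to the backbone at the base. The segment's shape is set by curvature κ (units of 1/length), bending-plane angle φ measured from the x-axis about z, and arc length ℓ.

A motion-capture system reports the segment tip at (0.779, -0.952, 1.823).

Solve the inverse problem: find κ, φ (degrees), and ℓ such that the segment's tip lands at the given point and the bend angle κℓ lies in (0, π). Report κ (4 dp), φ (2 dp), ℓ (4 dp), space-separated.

0.5087 309.29 2.3339

ρ = √(x²+y²) = √(0.779² + -0.952²) = 1.23010
φ = atan2(y, x) mod 360° = atan2(-0.952, 0.779) = 309.2927°
|p|² = ρ² + z² = 1.23010² + 1.823² = 4.83647
κ = 2ρ / |p|² = 2×1.23010 / 4.83647 = 0.50868
θ = 2·atan2(ρ, z) = 2·atan2(1.23010, 1.823) = 1.18718 rad
ℓ = θ/κ = 1.18718/0.50868 = 2.33386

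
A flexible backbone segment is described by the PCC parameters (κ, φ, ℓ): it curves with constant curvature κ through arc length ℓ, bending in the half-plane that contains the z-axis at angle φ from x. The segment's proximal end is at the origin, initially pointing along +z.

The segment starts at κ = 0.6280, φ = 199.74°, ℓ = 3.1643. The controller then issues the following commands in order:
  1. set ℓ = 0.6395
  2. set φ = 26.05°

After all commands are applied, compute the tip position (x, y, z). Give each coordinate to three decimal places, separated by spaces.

0.114 0.056 0.622

initial: κ=0.6280, φ=199.74°, ℓ=3.1643
cmd 1: set ℓ=0.6395 → (κ,φ,ℓ)=(0.6280,199.74°,0.6395) → tip=(-0.1193,-0.0428,0.6224)
cmd 2: set φ=26.05° → (κ,φ,ℓ)=(0.6280,26.05°,0.6395) → tip=(0.1138,0.0556,0.6224)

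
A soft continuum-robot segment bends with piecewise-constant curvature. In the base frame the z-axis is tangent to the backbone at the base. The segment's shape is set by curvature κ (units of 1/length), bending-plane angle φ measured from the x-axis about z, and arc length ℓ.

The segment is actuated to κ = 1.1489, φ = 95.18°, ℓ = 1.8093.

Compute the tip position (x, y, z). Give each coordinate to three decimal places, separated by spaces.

θ = κ·ℓ = 1.1489 × 1.8093 = 2.07870 rad
ρ = (1 − cos θ)/κ = (1 − -0.48635)/1.1489 = 1.29372
z = sin θ / κ = 0.87376/1.1489 = 0.76052
x = ρ cos φ = 1.29372 × cos(95.18°) = -0.11680
y = ρ sin φ = 1.29372 × sin(95.18°) = 1.28843

-0.117 1.288 0.761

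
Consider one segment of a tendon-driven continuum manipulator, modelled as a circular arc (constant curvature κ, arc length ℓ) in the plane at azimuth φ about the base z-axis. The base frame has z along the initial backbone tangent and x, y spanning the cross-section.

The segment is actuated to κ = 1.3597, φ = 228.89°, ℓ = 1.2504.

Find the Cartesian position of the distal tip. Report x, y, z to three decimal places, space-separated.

θ = κ·ℓ = 1.3597 × 1.2504 = 1.70017 rad
ρ = (1 − cos θ)/κ = (1 − -0.12901)/1.3597 = 0.83034
z = sin θ / κ = 0.99164/1.3597 = 0.72931
x = ρ cos φ = 0.83034 × cos(228.89°) = -0.54595
y = ρ sin φ = 0.83034 × sin(228.89°) = -0.62562

-0.546 -0.626 0.729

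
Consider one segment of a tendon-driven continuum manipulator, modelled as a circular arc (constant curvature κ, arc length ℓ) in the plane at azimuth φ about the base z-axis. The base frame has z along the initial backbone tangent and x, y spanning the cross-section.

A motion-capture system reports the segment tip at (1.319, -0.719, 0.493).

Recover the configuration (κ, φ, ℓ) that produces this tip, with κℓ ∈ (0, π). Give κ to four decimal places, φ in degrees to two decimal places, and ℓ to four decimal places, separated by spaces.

ρ = √(x²+y²) = √(1.319² + -0.719²) = 1.50224
φ = atan2(y, x) mod 360° = atan2(-0.719, 1.319) = 331.4048°
|p|² = ρ² + z² = 1.50224² + 0.493² = 2.49977
κ = 2ρ / |p|² = 2×1.50224 / 2.49977 = 1.20190
θ = 2·atan2(ρ, z) = 2·atan2(1.50224, 0.493) = 2.50739 rad
ℓ = θ/κ = 2.50739/1.20190 = 2.08618

1.2019 331.40 2.0862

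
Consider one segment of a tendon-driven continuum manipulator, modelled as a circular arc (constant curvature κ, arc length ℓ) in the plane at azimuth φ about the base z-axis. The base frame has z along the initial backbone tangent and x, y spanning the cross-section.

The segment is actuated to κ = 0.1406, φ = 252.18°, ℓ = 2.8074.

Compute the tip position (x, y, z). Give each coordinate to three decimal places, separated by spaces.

θ = κ·ℓ = 0.1406 × 2.8074 = 0.39472 rad
ρ = (1 − cos θ)/κ = (1 − 0.92310)/0.1406 = 0.54691
z = sin θ / κ = 0.38455/0.1406 = 2.73507
x = ρ cos φ = 0.54691 × cos(252.18°) = -0.16737
y = ρ sin φ = 0.54691 × sin(252.18°) = -0.52067

-0.167 -0.521 2.735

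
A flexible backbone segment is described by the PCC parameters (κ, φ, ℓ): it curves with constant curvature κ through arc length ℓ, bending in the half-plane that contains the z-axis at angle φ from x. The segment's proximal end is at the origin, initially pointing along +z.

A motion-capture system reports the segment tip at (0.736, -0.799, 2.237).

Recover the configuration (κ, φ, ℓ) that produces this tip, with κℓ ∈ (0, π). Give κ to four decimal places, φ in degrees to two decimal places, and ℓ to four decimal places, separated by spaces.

ρ = √(x²+y²) = √(0.736² + -0.799²) = 1.08632
φ = atan2(y, x) mod 360° = atan2(-0.799, 0.736) = 312.6498°
|p|² = ρ² + z² = 1.08632² + 2.237² = 6.18427
κ = 2ρ / |p|² = 2×1.08632 / 6.18427 = 0.35132
θ = 2·atan2(ρ, z) = 2·atan2(1.08632, 2.237) = 0.90415 rad
ℓ = θ/κ = 0.90415/0.35132 = 2.57359

0.3513 312.65 2.5736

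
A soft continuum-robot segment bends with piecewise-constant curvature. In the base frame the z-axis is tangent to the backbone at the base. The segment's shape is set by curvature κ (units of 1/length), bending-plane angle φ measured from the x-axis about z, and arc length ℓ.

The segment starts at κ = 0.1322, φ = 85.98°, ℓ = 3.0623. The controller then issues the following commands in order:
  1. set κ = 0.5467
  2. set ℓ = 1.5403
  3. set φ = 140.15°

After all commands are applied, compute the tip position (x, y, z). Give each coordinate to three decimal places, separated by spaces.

initial: κ=0.1322, φ=85.98°, ℓ=3.0623
cmd 1: set κ=0.5467 → (κ,φ,ℓ)=(0.5467,85.98°,3.0623) → tip=(0.1415,2.0129,1.8194)
cmd 2: set ℓ=1.5403 → (κ,φ,ℓ)=(0.5467,85.98°,1.5403) → tip=(0.0428,0.6096,1.3646)
cmd 3: set φ=140.15° → (κ,φ,ℓ)=(0.5467,140.15°,1.5403) → tip=(-0.4692,0.3916,1.3646)

-0.469 0.392 1.365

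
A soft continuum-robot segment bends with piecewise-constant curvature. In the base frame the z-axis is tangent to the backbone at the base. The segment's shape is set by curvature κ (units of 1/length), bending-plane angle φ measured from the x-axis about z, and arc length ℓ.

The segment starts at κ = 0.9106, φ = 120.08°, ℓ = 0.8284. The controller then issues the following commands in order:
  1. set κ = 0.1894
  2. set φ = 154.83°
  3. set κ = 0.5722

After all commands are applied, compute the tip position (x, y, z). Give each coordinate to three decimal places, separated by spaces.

-0.174 0.082 0.798

initial: κ=0.9106, φ=120.08°, ℓ=0.8284
cmd 1: set κ=0.1894 → (κ,φ,ℓ)=(0.1894,120.08°,0.8284) → tip=(-0.0325,0.0561,0.8250)
cmd 2: set φ=154.83° → (κ,φ,ℓ)=(0.1894,154.83°,0.8284) → tip=(-0.0587,0.0276,0.8250)
cmd 3: set κ=0.5722 → (κ,φ,ℓ)=(0.5722,154.83°,0.8284) → tip=(-0.1744,0.0820,0.7977)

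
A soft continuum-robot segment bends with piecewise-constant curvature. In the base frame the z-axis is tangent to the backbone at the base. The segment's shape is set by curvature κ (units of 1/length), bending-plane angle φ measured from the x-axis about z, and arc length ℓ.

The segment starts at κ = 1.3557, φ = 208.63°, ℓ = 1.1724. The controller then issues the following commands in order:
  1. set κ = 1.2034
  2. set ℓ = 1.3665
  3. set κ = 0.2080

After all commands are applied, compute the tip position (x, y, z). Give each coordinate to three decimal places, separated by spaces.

-0.169 -0.092 1.348

initial: κ=1.3557, φ=208.63°, ℓ=1.1724
cmd 1: set κ=1.2034 → (κ,φ,ℓ)=(1.2034,208.63°,1.1724) → tip=(-0.6132,-0.3348,0.8204)
cmd 2: set ℓ=1.3665 → (κ,φ,ℓ)=(1.2034,208.63°,1.3665) → tip=(-0.7830,-0.4275,0.8287)
cmd 3: set κ=0.2080 → (κ,φ,ℓ)=(0.2080,208.63°,1.3665) → tip=(-0.1693,-0.0924,1.3482)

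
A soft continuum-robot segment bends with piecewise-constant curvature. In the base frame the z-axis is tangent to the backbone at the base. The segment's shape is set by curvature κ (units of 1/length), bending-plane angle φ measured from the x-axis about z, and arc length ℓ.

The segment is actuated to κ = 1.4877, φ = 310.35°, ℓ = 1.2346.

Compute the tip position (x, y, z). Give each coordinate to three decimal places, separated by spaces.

θ = κ·ℓ = 1.4877 × 1.2346 = 1.83671 rad
ρ = (1 − cos θ)/κ = (1 − -0.26280)/1.4877 = 0.84882
z = sin θ / κ = 0.96485/1.4877 = 0.64855
x = ρ cos φ = 0.84882 × cos(310.35°) = 0.54958
y = ρ sin φ = 0.84882 × sin(310.35°) = -0.64689

0.550 -0.647 0.649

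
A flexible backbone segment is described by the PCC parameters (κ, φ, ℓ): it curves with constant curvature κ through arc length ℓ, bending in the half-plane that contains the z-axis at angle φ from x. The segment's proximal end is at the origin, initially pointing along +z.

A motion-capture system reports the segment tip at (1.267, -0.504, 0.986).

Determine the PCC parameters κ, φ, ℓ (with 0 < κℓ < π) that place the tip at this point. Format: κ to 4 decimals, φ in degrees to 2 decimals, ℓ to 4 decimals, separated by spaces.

0.9631 338.31 1.9618

ρ = √(x²+y²) = √(1.267² + -0.504²) = 1.36356
φ = atan2(y, x) mod 360° = atan2(-0.504, 1.267) = 338.3078°
|p|² = ρ² + z² = 1.36356² + 0.986² = 2.83150
κ = 2ρ / |p|² = 2×1.36356 / 2.83150 = 0.96314
θ = 2·atan2(ρ, z) = 2·atan2(1.36356, 0.986) = 1.88946 rad
ℓ = θ/κ = 1.88946/0.96314 = 1.96178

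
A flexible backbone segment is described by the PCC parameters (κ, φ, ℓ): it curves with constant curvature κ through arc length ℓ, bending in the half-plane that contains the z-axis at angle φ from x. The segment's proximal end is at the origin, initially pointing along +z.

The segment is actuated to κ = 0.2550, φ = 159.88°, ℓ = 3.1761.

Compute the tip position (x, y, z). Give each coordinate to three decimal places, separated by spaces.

θ = κ·ℓ = 0.2550 × 3.1761 = 0.80991 rad
ρ = (1 − cos θ)/κ = (1 − 0.68957)/0.2550 = 1.21738
z = sin θ / κ = 0.72422/0.2550 = 2.84009
x = ρ cos φ = 1.21738 × cos(159.88°) = -1.14309
y = ρ sin φ = 1.21738 × sin(159.88°) = 0.41877

-1.143 0.419 2.840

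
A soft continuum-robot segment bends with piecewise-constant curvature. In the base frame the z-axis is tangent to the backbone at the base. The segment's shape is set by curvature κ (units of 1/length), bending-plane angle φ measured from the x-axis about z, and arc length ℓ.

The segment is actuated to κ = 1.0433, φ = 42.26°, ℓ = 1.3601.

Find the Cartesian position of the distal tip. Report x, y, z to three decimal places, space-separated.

0.602 0.547 0.947

θ = κ·ℓ = 1.0433 × 1.3601 = 1.41899 rad
ρ = (1 − cos θ)/κ = (1 − 0.15122)/1.0433 = 0.81355
z = sin θ / κ = 0.98850/1.0433 = 0.94747
x = ρ cos φ = 0.81355 × cos(42.26°) = 0.60211
y = ρ sin φ = 0.81355 × sin(42.26°) = 0.54711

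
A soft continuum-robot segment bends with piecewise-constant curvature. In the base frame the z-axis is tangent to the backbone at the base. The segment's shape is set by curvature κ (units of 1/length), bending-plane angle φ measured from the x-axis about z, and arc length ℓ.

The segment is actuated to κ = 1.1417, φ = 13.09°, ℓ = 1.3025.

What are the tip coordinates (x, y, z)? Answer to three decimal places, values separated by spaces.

θ = κ·ℓ = 1.1417 × 1.3025 = 1.48706 rad
ρ = (1 − cos θ)/κ = (1 − 0.08363)/1.1417 = 0.80263
z = sin θ / κ = 0.99650/1.1417 = 0.87282
x = ρ cos φ = 0.80263 × cos(13.09°) = 0.78178
y = ρ sin φ = 0.80263 × sin(13.09°) = 0.18178

0.782 0.182 0.873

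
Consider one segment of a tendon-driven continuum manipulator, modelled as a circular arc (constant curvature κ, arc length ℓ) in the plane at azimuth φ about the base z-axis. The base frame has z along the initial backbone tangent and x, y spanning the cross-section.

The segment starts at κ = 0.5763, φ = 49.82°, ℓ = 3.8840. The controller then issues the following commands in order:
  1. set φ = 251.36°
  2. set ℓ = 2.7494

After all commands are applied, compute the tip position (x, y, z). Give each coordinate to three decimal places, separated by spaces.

-0.562 -1.667 1.735

initial: κ=0.5763, φ=49.82°, ℓ=3.8840
cmd 1: set φ=251.36° → (κ,φ,ℓ)=(0.5763,251.36°,3.8840) → tip=(-0.8979,-2.6620,1.3627)
cmd 2: set ℓ=2.7494 → (κ,φ,ℓ)=(0.5763,251.36°,2.7494) → tip=(-0.5622,-1.6667,1.7350)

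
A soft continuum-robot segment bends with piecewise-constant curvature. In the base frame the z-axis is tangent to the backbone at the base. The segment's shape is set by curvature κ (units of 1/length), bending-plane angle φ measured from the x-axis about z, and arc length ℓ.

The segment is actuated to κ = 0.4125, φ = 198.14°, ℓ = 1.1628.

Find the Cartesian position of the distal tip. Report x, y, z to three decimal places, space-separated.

-0.260 -0.085 1.119

θ = κ·ℓ = 0.4125 × 1.1628 = 0.47965 rad
ρ = (1 − cos θ)/κ = (1 − 0.88715)/0.4125 = 0.27357
z = sin θ / κ = 0.46147/0.4125 = 1.11872
x = ρ cos φ = 0.27357 × cos(198.14°) = -0.25997
y = ρ sin φ = 0.27357 × sin(198.14°) = -0.08517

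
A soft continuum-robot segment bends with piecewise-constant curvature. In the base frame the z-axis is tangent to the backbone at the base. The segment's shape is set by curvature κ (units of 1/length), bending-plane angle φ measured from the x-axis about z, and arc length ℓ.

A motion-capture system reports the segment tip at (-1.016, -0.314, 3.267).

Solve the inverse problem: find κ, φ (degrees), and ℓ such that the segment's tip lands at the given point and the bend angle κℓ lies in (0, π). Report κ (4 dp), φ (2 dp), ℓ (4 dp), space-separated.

ρ = √(x²+y²) = √(-1.016² + -0.314²) = 1.06342
φ = atan2(y, x) mod 360° = atan2(-0.314, -1.016) = 197.1740°
|p|² = ρ² + z² = 1.06342² + 3.267² = 11.80414
κ = 2ρ / |p|² = 2×1.06342 / 11.80414 = 0.18018
θ = 2·atan2(ρ, z) = 2·atan2(1.06342, 3.267) = 0.62937 rad
ℓ = θ/κ = 0.62937/0.18018 = 3.49308

0.1802 197.17 3.4931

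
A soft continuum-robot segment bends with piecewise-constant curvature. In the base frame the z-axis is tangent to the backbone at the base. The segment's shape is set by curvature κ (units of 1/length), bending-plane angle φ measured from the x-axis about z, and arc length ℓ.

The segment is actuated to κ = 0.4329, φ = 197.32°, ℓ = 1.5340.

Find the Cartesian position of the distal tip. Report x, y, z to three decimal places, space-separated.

θ = κ·ℓ = 0.4329 × 1.5340 = 0.66407 rad
ρ = (1 − cos θ)/κ = (1 − 0.78749)/0.4329 = 0.49090
z = sin θ / κ = 0.61633/0.4329 = 1.42371
x = ρ cos φ = 0.49090 × cos(197.32°) = -0.46864
y = ρ sin φ = 0.49090 × sin(197.32°) = -0.14614

-0.469 -0.146 1.424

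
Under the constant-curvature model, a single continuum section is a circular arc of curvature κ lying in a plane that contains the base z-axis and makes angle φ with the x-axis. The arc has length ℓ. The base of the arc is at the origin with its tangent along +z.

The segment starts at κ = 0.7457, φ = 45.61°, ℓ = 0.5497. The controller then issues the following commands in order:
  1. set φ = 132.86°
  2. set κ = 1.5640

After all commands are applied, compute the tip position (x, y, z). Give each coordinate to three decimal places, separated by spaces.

-0.151 0.163 0.484

initial: κ=0.7457, φ=45.61°, ℓ=0.5497
cmd 1: set φ=132.86° → (κ,φ,ℓ)=(0.7457,132.86°,0.5497) → tip=(-0.0756,0.0814,0.5344)
cmd 2: set κ=1.5640 → (κ,φ,ℓ)=(1.5640,132.86°,0.5497) → tip=(-0.1511,0.1628,0.4844)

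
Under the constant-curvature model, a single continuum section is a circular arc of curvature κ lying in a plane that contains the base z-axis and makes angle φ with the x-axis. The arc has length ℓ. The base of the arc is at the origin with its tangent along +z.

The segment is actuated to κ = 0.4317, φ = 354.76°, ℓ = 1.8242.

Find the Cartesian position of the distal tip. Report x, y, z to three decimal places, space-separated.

θ = κ·ℓ = 0.4317 × 1.8242 = 0.78751 rad
ρ = (1 − cos θ)/κ = (1 − 0.70561)/0.4317 = 0.68192
z = sin θ / κ = 0.70860/0.4317 = 1.64141
x = ρ cos φ = 0.68192 × cos(354.76°) = 0.67907
y = ρ sin φ = 0.68192 × sin(354.76°) = -0.06228

0.679 -0.062 1.641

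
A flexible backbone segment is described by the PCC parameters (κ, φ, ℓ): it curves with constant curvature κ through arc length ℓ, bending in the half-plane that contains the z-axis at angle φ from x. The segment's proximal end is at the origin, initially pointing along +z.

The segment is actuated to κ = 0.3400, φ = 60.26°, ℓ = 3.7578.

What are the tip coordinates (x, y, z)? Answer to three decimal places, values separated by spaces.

1.037 1.816 2.816

θ = κ·ℓ = 0.3400 × 3.7578 = 1.27765 rad
ρ = (1 − cos θ)/κ = (1 − 0.28896)/0.3400 = 2.09128
z = sin θ / κ = 0.95734/0.3400 = 2.81571
x = ρ cos φ = 2.09128 × cos(60.26°) = 1.03741
y = ρ sin φ = 2.09128 × sin(60.26°) = 1.81583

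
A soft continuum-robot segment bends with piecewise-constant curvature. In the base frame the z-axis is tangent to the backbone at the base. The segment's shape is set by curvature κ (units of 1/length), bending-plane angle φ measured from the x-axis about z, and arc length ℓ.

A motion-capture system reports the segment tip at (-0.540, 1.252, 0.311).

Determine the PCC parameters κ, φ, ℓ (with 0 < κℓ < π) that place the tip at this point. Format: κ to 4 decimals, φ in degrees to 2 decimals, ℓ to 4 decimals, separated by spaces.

ρ = √(x²+y²) = √(-0.540² + 1.252²) = 1.36349
φ = atan2(y, x) mod 360° = atan2(1.252, -0.540) = 113.3310°
|p|² = ρ² + z² = 1.36349² + 0.311² = 1.95583
κ = 2ρ / |p|² = 2×1.36349 / 1.95583 = 1.39429
θ = 2·atan2(ρ, z) = 2·atan2(1.36349, 0.311) = 2.69308 rad
ℓ = θ/κ = 2.69308/1.39429 = 1.93151

1.3943 113.33 1.9315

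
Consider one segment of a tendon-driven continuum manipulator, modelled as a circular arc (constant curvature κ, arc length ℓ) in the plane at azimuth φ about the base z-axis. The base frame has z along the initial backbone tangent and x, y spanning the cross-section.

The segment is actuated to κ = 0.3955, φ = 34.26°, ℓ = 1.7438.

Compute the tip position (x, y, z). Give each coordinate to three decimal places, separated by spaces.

0.478 0.325 1.609

θ = κ·ℓ = 0.3955 × 1.7438 = 0.68967 rad
ρ = (1 − cos θ)/κ = (1 − 0.77145)/0.3955 = 0.57787
z = sin θ / κ = 0.63628/0.3955 = 1.60881
x = ρ cos φ = 0.57787 × cos(34.26°) = 0.47760
y = ρ sin φ = 0.57787 × sin(34.26°) = 0.32531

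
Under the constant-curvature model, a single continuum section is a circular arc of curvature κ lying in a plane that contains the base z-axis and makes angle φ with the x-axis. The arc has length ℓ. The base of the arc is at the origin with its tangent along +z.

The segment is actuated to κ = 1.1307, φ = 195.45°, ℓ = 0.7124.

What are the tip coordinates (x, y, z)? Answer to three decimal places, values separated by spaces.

θ = κ·ℓ = 1.1307 × 0.7124 = 0.80551 rad
ρ = (1 − cos θ)/κ = (1 − 0.69274)/1.1307 = 0.27174
z = sin θ / κ = 0.72118/1.1307 = 0.63782
x = ρ cos φ = 0.27174 × cos(195.45°) = -0.26192
y = ρ sin φ = 0.27174 × sin(195.45°) = -0.07239

-0.262 -0.072 0.638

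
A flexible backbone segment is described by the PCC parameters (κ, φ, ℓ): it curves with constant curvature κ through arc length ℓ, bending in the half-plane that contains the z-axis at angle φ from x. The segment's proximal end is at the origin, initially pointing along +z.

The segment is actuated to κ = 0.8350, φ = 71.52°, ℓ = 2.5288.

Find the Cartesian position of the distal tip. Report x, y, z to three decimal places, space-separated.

0.575 1.721 1.027

θ = κ·ℓ = 0.8350 × 2.5288 = 2.11155 rad
ρ = (1 − cos θ)/κ = (1 − -0.51478)/0.8350 = 1.81411
z = sin θ / κ = 0.85732/0.8350 = 1.02673
x = ρ cos φ = 1.81411 × cos(71.52°) = 0.57502
y = ρ sin φ = 1.81411 × sin(71.52°) = 1.72056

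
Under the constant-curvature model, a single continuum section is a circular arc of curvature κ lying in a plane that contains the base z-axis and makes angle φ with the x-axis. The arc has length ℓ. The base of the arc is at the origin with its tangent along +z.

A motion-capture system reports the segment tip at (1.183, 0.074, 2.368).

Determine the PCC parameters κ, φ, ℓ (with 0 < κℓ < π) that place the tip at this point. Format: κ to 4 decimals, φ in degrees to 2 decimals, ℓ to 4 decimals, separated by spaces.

ρ = √(x²+y²) = √(1.183² + 0.074²) = 1.18531
φ = atan2(y, x) mod 360° = atan2(0.074, 1.183) = 3.5793°
|p|² = ρ² + z² = 1.18531² + 2.368² = 7.01239
κ = 2ρ / |p|² = 2×1.18531 / 7.01239 = 0.33806
θ = 2·atan2(ρ, z) = 2·atan2(1.18531, 2.368) = 0.92818 rad
ℓ = θ/κ = 0.92818/0.33806 = 2.74559

0.3381 3.58 2.7456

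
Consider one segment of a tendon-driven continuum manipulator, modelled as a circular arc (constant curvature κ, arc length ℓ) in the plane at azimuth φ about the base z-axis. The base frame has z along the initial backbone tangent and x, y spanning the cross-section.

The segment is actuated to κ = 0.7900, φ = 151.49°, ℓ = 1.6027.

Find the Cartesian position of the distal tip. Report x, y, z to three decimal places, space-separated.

θ = κ·ℓ = 0.7900 × 1.6027 = 1.26613 rad
ρ = (1 − cos θ)/κ = (1 − 0.29997)/0.7900 = 0.88611
z = sin θ / κ = 0.95395/0.7900 = 1.20753
x = ρ cos φ = 0.88611 × cos(151.49°) = -0.77866
y = ρ sin φ = 0.88611 × sin(151.49°) = 0.42295

-0.779 0.423 1.208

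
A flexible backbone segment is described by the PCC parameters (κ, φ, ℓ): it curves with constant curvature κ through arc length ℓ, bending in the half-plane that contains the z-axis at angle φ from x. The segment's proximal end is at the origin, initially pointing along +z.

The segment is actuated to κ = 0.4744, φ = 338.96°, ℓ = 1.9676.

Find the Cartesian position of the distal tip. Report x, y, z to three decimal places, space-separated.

θ = κ·ℓ = 0.4744 × 1.9676 = 0.93343 rad
ρ = (1 − cos θ)/κ = (1 − 0.59508)/0.4744 = 0.85354
z = sin θ / κ = 0.80367/0.4744 = 1.69407
x = ρ cos φ = 0.85354 × cos(338.96°) = 0.79663
y = ρ sin φ = 0.85354 × sin(338.96°) = -0.30644

0.797 -0.306 1.694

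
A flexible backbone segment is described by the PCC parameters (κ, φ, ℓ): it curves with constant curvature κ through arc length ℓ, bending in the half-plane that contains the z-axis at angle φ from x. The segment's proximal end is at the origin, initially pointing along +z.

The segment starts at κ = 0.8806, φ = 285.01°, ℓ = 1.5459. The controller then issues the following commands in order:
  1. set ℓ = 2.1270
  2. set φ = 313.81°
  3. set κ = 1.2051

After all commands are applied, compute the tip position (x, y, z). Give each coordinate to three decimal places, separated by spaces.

1.055 -1.100 0.454

initial: κ=0.8806, φ=285.01°, ℓ=1.5459
cmd 1: set ℓ=2.1270 → (κ,φ,ℓ)=(0.8806,285.01°,2.1270) → tip=(0.3816,-1.4233,1.0841)
cmd 2: set φ=313.81° → (κ,φ,ℓ)=(0.8806,313.81°,2.1270) → tip=(1.0201,-1.0634,1.0841)
cmd 3: set κ=1.2051 → (κ,φ,ℓ)=(1.2051,313.81°,2.1270) → tip=(1.0555,-1.1003,0.4536)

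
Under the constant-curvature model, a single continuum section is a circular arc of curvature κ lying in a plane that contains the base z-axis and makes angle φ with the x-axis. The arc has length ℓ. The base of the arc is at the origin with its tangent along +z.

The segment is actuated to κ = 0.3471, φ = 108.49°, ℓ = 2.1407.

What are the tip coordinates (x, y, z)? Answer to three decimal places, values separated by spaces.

θ = κ·ℓ = 0.3471 × 2.1407 = 0.74304 rad
ρ = (1 − cos θ)/κ = (1 − 0.73642)/0.3471 = 0.75939
z = sin θ / κ = 0.67653/0.3471 = 1.94909
x = ρ cos φ = 0.75939 × cos(108.49°) = -0.24083
y = ρ sin φ = 0.75939 × sin(108.49°) = 0.72019

-0.241 0.720 1.949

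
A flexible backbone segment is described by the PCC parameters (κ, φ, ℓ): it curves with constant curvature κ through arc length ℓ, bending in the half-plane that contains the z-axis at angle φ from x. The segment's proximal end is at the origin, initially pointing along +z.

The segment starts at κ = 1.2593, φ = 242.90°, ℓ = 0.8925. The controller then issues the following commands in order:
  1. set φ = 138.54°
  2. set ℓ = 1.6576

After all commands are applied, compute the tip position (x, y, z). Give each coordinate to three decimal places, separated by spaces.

-0.889 0.785 0.690

initial: κ=1.2593, φ=242.90°, ℓ=0.8925
cmd 1: set φ=138.54° → (κ,φ,ℓ)=(1.2593,138.54°,0.8925) → tip=(-0.3379,0.2986,0.7161)
cmd 2: set ℓ=1.6576 → (κ,φ,ℓ)=(1.2593,138.54°,1.6576) → tip=(-0.8891,0.7855,0.6905)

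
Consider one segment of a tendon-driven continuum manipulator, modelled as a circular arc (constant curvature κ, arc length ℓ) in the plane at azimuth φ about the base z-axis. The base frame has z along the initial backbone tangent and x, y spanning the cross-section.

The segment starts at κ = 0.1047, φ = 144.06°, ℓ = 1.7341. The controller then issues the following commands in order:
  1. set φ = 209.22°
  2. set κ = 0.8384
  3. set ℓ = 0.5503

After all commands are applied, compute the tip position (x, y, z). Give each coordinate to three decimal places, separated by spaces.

initial: κ=0.1047, φ=144.06°, ℓ=1.7341
cmd 1: set φ=209.22° → (κ,φ,ℓ)=(0.1047,209.22°,1.7341) → tip=(-0.1370,-0.0766,1.7246)
cmd 2: set κ=0.8384 → (κ,φ,ℓ)=(0.8384,209.22°,1.7341) → tip=(-0.9195,-0.5143,1.1846)
cmd 3: set ℓ=0.5503 → (κ,φ,ℓ)=(0.8384,209.22°,0.5503) → tip=(-0.1088,-0.0609,0.5310)

-0.109 -0.061 0.531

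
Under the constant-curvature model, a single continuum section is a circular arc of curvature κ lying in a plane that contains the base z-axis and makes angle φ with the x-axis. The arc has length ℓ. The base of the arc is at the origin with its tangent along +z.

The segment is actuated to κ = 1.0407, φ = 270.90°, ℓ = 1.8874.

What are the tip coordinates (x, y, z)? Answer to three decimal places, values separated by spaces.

0.021 -1.329 0.887

θ = κ·ℓ = 1.0407 × 1.8874 = 1.96422 rad
ρ = (1 − cos θ)/κ = (1 − -0.38335)/1.0407 = 1.32925
z = sin θ / κ = 0.92360/1.0407 = 0.88748
x = ρ cos φ = 1.32925 × cos(270.90°) = 0.02088
y = ρ sin φ = 1.32925 × sin(270.90°) = -1.32909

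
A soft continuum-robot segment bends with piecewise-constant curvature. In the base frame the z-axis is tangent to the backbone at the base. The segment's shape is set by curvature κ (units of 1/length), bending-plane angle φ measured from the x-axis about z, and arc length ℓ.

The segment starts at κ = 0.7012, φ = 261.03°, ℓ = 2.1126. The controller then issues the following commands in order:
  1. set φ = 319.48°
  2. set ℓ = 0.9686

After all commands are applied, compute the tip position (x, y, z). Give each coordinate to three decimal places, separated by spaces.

initial: κ=0.7012, φ=261.03°, ℓ=2.1126
cmd 1: set φ=319.48° → (κ,φ,ℓ)=(0.7012,319.48°,2.1126) → tip=(0.9873,-0.8438,1.4204)
cmd 2: set ℓ=0.9686 → (κ,φ,ℓ)=(0.7012,319.48°,0.9686) → tip=(0.2406,-0.2056,0.8958)

0.241 -0.206 0.896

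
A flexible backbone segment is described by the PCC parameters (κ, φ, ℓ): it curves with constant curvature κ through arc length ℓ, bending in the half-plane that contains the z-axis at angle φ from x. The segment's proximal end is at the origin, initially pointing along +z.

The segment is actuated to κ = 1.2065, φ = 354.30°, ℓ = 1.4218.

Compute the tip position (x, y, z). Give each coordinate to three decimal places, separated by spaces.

0.944 -0.094 0.820

θ = κ·ℓ = 1.2065 × 1.4218 = 1.71540 rad
ρ = (1 − cos θ)/κ = (1 − -0.14410)/1.2065 = 0.94828
z = sin θ / κ = 0.98956/1.2065 = 0.82019
x = ρ cos φ = 0.94828 × cos(354.30°) = 0.94359
y = ρ sin φ = 0.94828 × sin(354.30°) = -0.09418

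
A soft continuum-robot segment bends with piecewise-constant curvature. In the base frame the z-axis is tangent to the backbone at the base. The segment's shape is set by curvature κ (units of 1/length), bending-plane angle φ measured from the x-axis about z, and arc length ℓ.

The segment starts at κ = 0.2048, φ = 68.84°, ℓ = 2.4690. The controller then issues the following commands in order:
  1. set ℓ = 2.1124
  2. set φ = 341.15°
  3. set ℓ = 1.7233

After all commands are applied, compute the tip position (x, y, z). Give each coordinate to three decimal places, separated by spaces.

0.285 -0.097 1.688

initial: κ=0.2048, φ=68.84°, ℓ=2.4690
cmd 1: set ℓ=2.1124 → (κ,φ,ℓ)=(0.2048,68.84°,2.1124) → tip=(0.1624,0.4195,2.0471)
cmd 2: set φ=341.15° → (κ,φ,ℓ)=(0.2048,341.15°,2.1124) → tip=(0.4257,-0.1453,2.0471)
cmd 3: set ℓ=1.7233 → (κ,φ,ℓ)=(0.2048,341.15°,1.7233) → tip=(0.2848,-0.0972,1.6877)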